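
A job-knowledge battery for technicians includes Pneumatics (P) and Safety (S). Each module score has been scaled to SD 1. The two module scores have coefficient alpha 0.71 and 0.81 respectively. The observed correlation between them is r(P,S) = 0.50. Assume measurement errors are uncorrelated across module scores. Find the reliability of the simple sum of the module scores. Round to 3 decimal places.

0.840

Var(P+S) = 2 + 2·[0.50] = 2 + 1 = 3.
With uncorrelated errors the cross-covariances are all true-score covariance, so they carry over unchanged; only the diagonal terms shrink to ρᵢσᵢ².
True-score variance = [0.71 + 0.81] + 1 = 1.52 + 1 = 2.52.
Reliability = 2.52 / 3 = 0.840.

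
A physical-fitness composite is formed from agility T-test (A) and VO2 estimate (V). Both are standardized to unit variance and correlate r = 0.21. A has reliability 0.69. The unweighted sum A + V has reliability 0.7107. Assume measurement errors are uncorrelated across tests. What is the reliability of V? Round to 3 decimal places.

Var(A+V) = 2 + 2·0.21 = 2.420.
True-score variance = ρ_A + ρ_V + 2·0.21, so 0.7107 = (0.69 + ρ_V + 0.42) / 2.420.
ρ_V = 0.7107·2.420 − 0.69 − 0.42 = 0.610.

0.610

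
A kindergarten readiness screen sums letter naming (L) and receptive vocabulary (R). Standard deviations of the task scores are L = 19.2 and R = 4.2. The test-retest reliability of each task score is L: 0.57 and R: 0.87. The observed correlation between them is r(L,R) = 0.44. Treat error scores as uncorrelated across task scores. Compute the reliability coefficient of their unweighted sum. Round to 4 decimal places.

Var(L+R) = 19.2² + 4.2² + 2·[19.2·4.2·0.44] = 386.28 + 70.9632 = 457.243.
Because errors are independent across components, Cov(Tᵢ,Tⱼ) = Cov(Xᵢ,Xⱼ); the off-diagonal part of the true-score variance is the same as above.
True-score variance = [19.2²·0.57 + 4.2²·0.87] + 70.9632 = 225.472 + 70.9632 = 296.435.
Reliability = 296.435 / 457.243 = 0.6483.

0.6483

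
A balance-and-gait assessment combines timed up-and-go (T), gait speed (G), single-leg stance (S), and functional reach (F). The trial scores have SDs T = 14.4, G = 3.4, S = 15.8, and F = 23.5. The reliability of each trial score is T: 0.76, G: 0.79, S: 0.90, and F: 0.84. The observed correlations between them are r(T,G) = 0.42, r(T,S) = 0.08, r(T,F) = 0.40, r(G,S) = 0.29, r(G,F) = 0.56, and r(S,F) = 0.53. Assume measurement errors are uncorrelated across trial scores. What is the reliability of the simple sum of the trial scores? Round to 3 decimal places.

0.912

Var(T+G+S+F) = 14.4² + 3.4² + 15.8² + 23.5² + 2·[14.4·3.4·0.42 + 14.4·15.8·0.08 + 14.4·23.5·0.40 + 3.4·15.8·0.29 + 3.4·23.5·0.56 + 15.8·23.5·0.53] = 1020.81 + 862.473 = 1883.28.
Under uncorrelated errors the observed covariances equal the true-score covariances, so only the own-variance terms attenuate.
True-score variance = [14.4²·0.76 + 3.4²·0.79 + 15.8²·0.90 + 23.5²·0.84] + 862.473 = 855.292 + 862.473 = 1717.77.
Reliability = 1717.77 / 1883.28 = 0.912.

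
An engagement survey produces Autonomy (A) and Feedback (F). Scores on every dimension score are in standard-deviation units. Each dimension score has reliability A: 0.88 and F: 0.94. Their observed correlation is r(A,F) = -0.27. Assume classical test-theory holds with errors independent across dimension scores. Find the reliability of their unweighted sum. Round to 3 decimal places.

Var(A+F) = 2 + 2·[(-0.27)] = 2 − 0.54 = 1.46.
With uncorrelated errors the cross-covariances are all true-score covariance, so they carry over unchanged; only the diagonal terms shrink to ρᵢσᵢ².
True-score variance = [0.88 + 0.94] − 0.54 = 1.82 − 0.54 = 1.28.
Reliability = 1.28 / 1.46 = 0.877.

0.877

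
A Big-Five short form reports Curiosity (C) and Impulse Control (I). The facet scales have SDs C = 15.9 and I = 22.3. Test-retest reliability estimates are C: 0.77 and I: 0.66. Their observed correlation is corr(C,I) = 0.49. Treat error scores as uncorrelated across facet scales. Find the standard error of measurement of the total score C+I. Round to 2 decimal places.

Var(total) = 750.1 + 347.479 = 1097.58.
True-score variance = 522.875 + 347.479 = 870.354, so reliability = 0.7930.
Error variance = 1097.58 − 870.354 = 227.225; SEM = √227.225 = 15.07.

15.07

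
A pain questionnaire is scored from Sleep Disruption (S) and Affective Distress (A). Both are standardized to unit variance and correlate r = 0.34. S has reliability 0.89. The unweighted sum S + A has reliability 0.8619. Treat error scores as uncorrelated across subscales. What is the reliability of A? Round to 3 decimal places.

0.740

Var(S+A) = 2 + 2·0.34 = 2.680.
True-score variance = ρ_S + ρ_A + 2·0.34, so 0.8619 = (0.89 + ρ_A + 0.68) / 2.680.
ρ_A = 0.8619·2.680 − 0.89 − 0.68 = 0.740.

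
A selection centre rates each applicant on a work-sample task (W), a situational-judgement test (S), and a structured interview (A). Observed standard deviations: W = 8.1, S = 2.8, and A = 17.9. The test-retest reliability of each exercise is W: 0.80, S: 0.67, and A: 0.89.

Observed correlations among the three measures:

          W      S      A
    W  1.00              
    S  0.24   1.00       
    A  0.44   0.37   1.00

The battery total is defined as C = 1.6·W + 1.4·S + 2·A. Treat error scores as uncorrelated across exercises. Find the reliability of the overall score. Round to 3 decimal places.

Var(C) = 1.6²·8.1² + 1.4²·2.8² + 2²·17.9² + 2·[2.24·8.1·2.8·0.24 + 3.2·8.1·17.9·0.44 + 2.8·2.8·17.9·0.37] = 1464.97 + 536.526 = 2001.49.
Because errors are independent across components, Cov(Tᵢ,Tⱼ) = Cov(Xᵢ,Xⱼ); the off-diagonal part of the true-score variance is the same as above.
True-score variance = [1.6²·8.1²·0.80 + 1.4²·2.8²·0.67 + 2²·17.9²·0.89] + 536.526 = 1285.32 + 536.526 = 1821.85.
Reliability = 1821.85 / 2001.49 = 0.910.

0.910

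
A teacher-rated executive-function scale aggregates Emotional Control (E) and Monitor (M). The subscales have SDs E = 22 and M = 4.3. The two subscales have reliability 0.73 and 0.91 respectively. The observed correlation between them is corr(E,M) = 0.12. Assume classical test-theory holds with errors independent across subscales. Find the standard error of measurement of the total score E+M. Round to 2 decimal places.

11.50

Var(total) = 502.49 + 22.704 = 525.194.
True-score variance = 370.146 + 22.704 = 392.85, so reliability = 0.7480.
Error variance = 525.194 − 392.85 = 132.344; SEM = √132.344 = 11.50.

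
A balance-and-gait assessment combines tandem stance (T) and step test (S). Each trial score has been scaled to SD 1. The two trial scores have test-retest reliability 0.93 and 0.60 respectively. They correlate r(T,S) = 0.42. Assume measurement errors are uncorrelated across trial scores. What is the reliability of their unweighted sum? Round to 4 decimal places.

0.8345

Var(T+S) = 2 + 2·[0.42] = 2 + 0.84 = 2.84.
Because errors are independent across components, Cov(Tᵢ,Tⱼ) = Cov(Xᵢ,Xⱼ); the off-diagonal part of the true-score variance is the same as above.
True-score variance = [0.93 + 0.60] + 0.84 = 1.53 + 0.84 = 2.37.
Reliability = 2.37 / 2.84 = 0.8345.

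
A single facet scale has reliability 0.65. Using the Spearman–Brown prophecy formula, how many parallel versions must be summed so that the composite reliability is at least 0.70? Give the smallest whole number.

2

k ≥ ρ*(1−ρ₁)/(ρ₁(1−ρ*)) = 0.70·0.35 / (0.65·0.30) = 1.256.
Smallest integer k = 2.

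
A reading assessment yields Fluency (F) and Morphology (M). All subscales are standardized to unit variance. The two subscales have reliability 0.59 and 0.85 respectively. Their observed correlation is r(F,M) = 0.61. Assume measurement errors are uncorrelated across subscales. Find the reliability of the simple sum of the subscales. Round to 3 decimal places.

0.826

Var(F+M) = 2 + 2·[0.61] = 2 + 1.22 = 3.22.
Under uncorrelated errors the observed covariances equal the true-score covariances, so only the own-variance terms attenuate.
True-score variance = [0.59 + 0.85] + 1.22 = 1.44 + 1.22 = 2.66.
Reliability = 2.66 / 3.22 = 0.826.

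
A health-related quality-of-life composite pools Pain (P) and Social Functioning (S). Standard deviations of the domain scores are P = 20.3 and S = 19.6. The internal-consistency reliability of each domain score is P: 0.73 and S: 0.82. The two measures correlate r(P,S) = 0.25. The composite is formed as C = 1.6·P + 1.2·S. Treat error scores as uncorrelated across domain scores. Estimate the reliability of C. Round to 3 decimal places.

Var(C) = 1.6²·20.3² + 1.2²·19.6² + 2·[1.92·20.3·19.6·0.25] = 1608.14 + 381.965 = 1990.11.
With uncorrelated errors the cross-covariances are all true-score covariance, so they carry over unchanged; only the diagonal terms shrink to ρᵢσᵢ².
True-score variance = [1.6²·20.3²·0.73 + 1.2²·19.6²·0.82] + 381.965 = 1223.73 + 381.965 = 1605.69.
Reliability = 1605.69 / 1990.11 = 0.807.

0.807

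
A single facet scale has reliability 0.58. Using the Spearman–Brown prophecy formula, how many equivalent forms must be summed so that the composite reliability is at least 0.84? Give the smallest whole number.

k ≥ ρ*(1−ρ₁)/(ρ₁(1−ρ*)) = 0.84·0.42 / (0.58·0.16) = 3.802.
Smallest integer k = 4.

4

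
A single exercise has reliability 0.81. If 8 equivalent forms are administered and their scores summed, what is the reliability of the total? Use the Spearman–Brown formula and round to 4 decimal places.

0.9715

ρ_k = kρ / (1 + (k−1)ρ) = 8·0.81 / (1 + 7·0.81) = 6.480 / 6.670 = 0.9715.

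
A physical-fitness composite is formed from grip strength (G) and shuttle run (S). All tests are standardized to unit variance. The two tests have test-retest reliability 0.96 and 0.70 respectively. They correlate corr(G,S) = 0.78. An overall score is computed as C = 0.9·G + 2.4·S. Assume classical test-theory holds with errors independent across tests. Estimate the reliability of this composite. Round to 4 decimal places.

0.8229

Var(C) = 0.9² + 2.4² + 2·[2.16·0.78] = 6.57 + 3.3696 = 9.9396.
With uncorrelated errors the cross-covariances are all true-score covariance, so they carry over unchanged; only the diagonal terms shrink to ρᵢσᵢ².
True-score variance = [0.9²·0.96 + 2.4²·0.70] + 3.3696 = 4.8096 + 3.3696 = 8.1792.
Reliability = 8.1792 / 9.9396 = 0.8229.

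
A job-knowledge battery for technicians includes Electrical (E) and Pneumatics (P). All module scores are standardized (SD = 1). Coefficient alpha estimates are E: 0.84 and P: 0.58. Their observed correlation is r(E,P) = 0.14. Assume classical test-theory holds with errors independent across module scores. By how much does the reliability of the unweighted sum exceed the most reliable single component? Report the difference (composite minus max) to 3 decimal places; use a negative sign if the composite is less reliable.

Var(sum) = 2 + 0.28 = 2.28; true-score variance = 1.42 + 0.28 = 1.7; composite reliability = 0.7456.
Max component reliability = 0.8400.
Difference = 0.7456 − 0.8400 = -0.094.

-0.094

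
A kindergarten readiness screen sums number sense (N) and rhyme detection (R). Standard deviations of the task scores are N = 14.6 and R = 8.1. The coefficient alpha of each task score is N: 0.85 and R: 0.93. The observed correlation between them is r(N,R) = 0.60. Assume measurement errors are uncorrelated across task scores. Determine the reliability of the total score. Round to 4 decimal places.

Var(N+R) = 14.6² + 8.1² + 2·[14.6·8.1·0.60] = 278.77 + 141.912 = 420.682.
Because errors are independent across components, Cov(Tᵢ,Tⱼ) = Cov(Xᵢ,Xⱼ); the off-diagonal part of the true-score variance is the same as above.
True-score variance = [14.6²·0.85 + 8.1²·0.93] + 141.912 = 242.203 + 141.912 = 384.115.
Reliability = 384.115 / 420.682 = 0.9131.

0.9131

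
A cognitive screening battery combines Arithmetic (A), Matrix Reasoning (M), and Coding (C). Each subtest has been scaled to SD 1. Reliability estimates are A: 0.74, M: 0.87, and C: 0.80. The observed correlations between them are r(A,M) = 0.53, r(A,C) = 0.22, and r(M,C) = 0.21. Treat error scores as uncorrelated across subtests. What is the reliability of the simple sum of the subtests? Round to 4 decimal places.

Var(A+M+C) = 3 + 2·[0.53 + 0.22 + 0.21] = 3 + 1.92 = 4.92.
With uncorrelated errors the cross-covariances are all true-score covariance, so they carry over unchanged; only the diagonal terms shrink to ρᵢσᵢ².
True-score variance = [0.74 + 0.87 + 0.80] + 1.92 = 2.41 + 1.92 = 4.33.
Reliability = 4.33 / 4.92 = 0.8801.

0.8801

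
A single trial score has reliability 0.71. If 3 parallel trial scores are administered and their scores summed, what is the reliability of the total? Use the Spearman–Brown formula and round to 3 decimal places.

0.880

ρ_k = kρ / (1 + (k−1)ρ) = 3·0.71 / (1 + 2·0.71) = 2.130 / 2.420 = 0.880.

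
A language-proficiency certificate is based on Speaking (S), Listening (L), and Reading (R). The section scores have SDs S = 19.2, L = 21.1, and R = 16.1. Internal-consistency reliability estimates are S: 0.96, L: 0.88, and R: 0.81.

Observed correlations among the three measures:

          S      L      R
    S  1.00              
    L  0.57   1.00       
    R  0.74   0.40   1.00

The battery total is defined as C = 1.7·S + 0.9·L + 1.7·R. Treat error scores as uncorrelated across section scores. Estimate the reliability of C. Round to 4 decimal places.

0.9506

Var(C) = 1.7²·19.2² + 0.9²·21.1² + 1.7²·16.1² + 2·[1.53·19.2·21.1·0.57 + 2.89·19.2·16.1·0.74 + 1.53·21.1·16.1·0.40] = 2175.11 + 2444.58 = 4619.69.
Under uncorrelated errors the observed covariances equal the true-score covariances, so only the own-variance terms attenuate.
True-score variance = [1.7²·19.2²·0.96 + 0.9²·21.1²·0.88 + 1.7²·16.1²·0.81] + 2444.58 = 1946.89 + 2444.58 = 4391.47.
Reliability = 4391.47 / 4619.69 = 0.9506.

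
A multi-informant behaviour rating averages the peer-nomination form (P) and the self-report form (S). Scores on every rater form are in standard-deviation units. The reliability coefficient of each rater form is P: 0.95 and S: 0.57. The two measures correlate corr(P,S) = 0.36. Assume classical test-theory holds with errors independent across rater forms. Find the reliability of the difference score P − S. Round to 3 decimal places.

Var(P−S) = 1 + 1 − 2·0.36 = 2 − 0.72 = 1.28.
Under uncorrelated errors the observed covariances equal the true-score covariances, so only the own-variance terms attenuate.
True-score variance = [0.95 + 0.57] − 0.72 = 1.52 − 0.72 = 0.8.
Reliability = 0.8 / 1.28 = 0.625.

0.625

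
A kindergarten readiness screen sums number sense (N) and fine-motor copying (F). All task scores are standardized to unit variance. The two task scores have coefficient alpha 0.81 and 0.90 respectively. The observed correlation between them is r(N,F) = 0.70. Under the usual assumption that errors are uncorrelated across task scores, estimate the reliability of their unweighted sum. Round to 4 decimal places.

0.9147

Var(N+F) = 2 + 2·[0.70] = 2 + 1.4 = 3.4.
Because errors are independent across components, Cov(Tᵢ,Tⱼ) = Cov(Xᵢ,Xⱼ); the off-diagonal part of the true-score variance is the same as above.
True-score variance = [0.81 + 0.90] + 1.4 = 1.71 + 1.4 = 3.11.
Reliability = 3.11 / 3.4 = 0.9147.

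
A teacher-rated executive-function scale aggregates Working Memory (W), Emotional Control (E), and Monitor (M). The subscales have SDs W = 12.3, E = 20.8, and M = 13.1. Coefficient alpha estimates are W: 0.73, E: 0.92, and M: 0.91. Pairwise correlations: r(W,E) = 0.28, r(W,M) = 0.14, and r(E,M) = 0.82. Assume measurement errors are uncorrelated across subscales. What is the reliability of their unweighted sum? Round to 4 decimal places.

0.9346

Var(W+E+M) = 12.3² + 20.8² + 13.1² + 2·[12.3·20.8·0.28 + 12.3·13.1·0.14 + 20.8·13.1·0.82] = 755.54 + 635.254 = 1390.79.
Because errors are independent across components, Cov(Tᵢ,Tⱼ) = Cov(Xᵢ,Xⱼ); the off-diagonal part of the true-score variance is the same as above.
True-score variance = [12.3²·0.73 + 20.8²·0.92 + 13.1²·0.91] + 635.254 = 664.636 + 635.254 = 1299.89.
Reliability = 1299.89 / 1390.79 = 0.9346.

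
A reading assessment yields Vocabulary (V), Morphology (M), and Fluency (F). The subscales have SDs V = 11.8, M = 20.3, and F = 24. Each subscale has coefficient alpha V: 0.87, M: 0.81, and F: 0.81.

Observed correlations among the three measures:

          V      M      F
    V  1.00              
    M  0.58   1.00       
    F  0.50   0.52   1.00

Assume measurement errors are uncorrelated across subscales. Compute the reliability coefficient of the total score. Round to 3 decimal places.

0.906

Var(V+M+F) = 11.8² + 20.3² + 24² + 2·[11.8·20.3·0.58 + 11.8·24·0.50 + 20.3·24·0.52] = 1127.33 + 1067.75 = 2195.08.
Because errors are independent across components, Cov(Tᵢ,Tⱼ) = Cov(Xᵢ,Xⱼ); the off-diagonal part of the true-score variance is the same as above.
True-score variance = [11.8²·0.87 + 20.3²·0.81 + 24²·0.81] + 1067.75 = 921.492 + 1067.75 = 1989.25.
Reliability = 1989.25 / 2195.08 = 0.906.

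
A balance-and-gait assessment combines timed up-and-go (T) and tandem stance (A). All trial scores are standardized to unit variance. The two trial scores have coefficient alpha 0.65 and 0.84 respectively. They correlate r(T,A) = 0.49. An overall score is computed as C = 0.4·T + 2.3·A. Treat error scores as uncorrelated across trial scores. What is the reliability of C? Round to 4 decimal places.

Var(C) = 0.4² + 2.3² + 2·[0.92·0.49] = 5.45 + 0.9016 = 6.3516.
With uncorrelated errors the cross-covariances are all true-score covariance, so they carry over unchanged; only the diagonal terms shrink to ρᵢσᵢ².
True-score variance = [0.4²·0.65 + 2.3²·0.84] + 0.9016 = 4.5476 + 0.9016 = 5.4492.
Reliability = 5.4492 / 6.3516 = 0.8579.

0.8579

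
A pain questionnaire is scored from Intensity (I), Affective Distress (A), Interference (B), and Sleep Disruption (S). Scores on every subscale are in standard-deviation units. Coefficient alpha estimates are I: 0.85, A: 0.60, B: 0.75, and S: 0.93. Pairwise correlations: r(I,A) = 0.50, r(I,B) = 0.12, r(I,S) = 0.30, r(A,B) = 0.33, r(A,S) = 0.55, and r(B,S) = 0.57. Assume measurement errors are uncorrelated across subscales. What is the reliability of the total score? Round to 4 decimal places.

0.9005

Var(I+A+B+S) = 4 + 2·[0.50 + 0.12 + 0.30 + 0.33 + 0.55 + 0.57] = 4 + 4.74 = 8.74.
Because errors are independent across components, Cov(Tᵢ,Tⱼ) = Cov(Xᵢ,Xⱼ); the off-diagonal part of the true-score variance is the same as above.
True-score variance = [0.85 + 0.60 + 0.75 + 0.93] + 4.74 = 3.13 + 4.74 = 7.87.
Reliability = 7.87 / 8.74 = 0.9005.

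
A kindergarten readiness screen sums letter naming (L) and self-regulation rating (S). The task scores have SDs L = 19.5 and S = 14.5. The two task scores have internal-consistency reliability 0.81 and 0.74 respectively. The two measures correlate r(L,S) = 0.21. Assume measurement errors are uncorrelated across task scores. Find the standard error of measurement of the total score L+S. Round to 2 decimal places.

11.27

Var(total) = 590.5 + 118.755 = 709.255.
True-score variance = 463.587 + 118.755 = 582.342, so reliability = 0.8211.
Error variance = 709.255 − 582.342 = 126.913; SEM = √126.913 = 11.27.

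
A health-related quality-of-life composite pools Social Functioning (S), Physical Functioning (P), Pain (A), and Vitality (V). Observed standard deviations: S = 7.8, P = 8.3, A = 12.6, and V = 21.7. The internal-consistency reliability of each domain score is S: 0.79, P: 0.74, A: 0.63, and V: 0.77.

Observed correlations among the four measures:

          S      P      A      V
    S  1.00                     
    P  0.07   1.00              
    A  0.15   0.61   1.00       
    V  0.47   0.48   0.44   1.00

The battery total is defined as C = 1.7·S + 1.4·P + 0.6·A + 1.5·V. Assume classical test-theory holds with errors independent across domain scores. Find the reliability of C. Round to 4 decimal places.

0.8690

Var(C) = 1.7²·7.8² + 1.4²·8.3² + 0.6²·12.6² + 1.5²·21.7² + 2·[2.38·7.8·8.3·0.07 + 1.02·7.8·12.6·0.15 + 2.55·7.8·21.7·0.47 + 0.84·8.3·12.6·0.61 + 2.1·8.3·21.7·0.48 + 0.9·12.6·21.7·0.44] = 1427.51 + 1144.19 = 2571.69.
With uncorrelated errors the cross-covariances are all true-score covariance, so they carry over unchanged; only the diagonal terms shrink to ρᵢσᵢ².
True-score variance = [1.7²·7.8²·0.79 + 1.4²·8.3²·0.74 + 0.6²·12.6²·0.63 + 1.5²·21.7²·0.77] + 1144.19 = 1090.65 + 1144.19 = 2234.83.
Reliability = 2234.83 / 2571.69 = 0.8690.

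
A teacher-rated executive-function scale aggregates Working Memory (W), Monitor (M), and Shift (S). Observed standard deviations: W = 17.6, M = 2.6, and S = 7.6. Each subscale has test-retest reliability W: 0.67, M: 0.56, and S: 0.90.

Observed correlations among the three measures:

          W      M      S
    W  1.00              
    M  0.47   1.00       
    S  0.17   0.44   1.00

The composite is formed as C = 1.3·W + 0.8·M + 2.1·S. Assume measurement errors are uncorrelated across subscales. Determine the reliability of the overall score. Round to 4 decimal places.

0.7959

Var(C) = 1.3²·17.6² + 0.8²·2.6² + 2.1²·7.6² + 2·[1.04·17.6·2.6·0.47 + 2.73·17.6·7.6·0.17 + 1.68·2.6·7.6·0.44] = 782.542 + 198.104 = 980.647.
With uncorrelated errors the cross-covariances are all true-score covariance, so they carry over unchanged; only the diagonal terms shrink to ρᵢσᵢ².
True-score variance = [1.3²·17.6²·0.67 + 0.8²·2.6²·0.56 + 2.1²·7.6²·0.90] + 198.104 = 582.413 + 198.104 = 780.518.
Reliability = 780.518 / 980.647 = 0.7959.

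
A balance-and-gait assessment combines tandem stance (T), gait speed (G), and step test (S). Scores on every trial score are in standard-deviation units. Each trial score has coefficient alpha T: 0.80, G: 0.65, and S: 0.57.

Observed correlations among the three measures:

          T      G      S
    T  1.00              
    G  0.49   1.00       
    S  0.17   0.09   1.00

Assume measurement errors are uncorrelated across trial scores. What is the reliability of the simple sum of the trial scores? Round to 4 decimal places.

Var(T+G+S) = 3 + 2·[0.49 + 0.17 + 0.09] = 3 + 1.5 = 4.5.
Because errors are independent across components, Cov(Tᵢ,Tⱼ) = Cov(Xᵢ,Xⱼ); the off-diagonal part of the true-score variance is the same as above.
True-score variance = [0.80 + 0.65 + 0.57] + 1.5 = 2.02 + 1.5 = 3.52.
Reliability = 3.52 / 4.5 = 0.7822.

0.7822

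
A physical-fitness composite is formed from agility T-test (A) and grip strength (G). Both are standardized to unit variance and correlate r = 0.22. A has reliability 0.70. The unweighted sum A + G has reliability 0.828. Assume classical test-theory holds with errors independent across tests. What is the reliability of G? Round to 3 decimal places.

Var(A+G) = 2 + 2·0.22 = 2.440.
True-score variance = ρ_A + ρ_G + 2·0.22, so 0.828 = (0.70 + ρ_G + 0.44) / 2.440.
ρ_G = 0.828·2.440 − 0.70 − 0.44 = 0.880.

0.880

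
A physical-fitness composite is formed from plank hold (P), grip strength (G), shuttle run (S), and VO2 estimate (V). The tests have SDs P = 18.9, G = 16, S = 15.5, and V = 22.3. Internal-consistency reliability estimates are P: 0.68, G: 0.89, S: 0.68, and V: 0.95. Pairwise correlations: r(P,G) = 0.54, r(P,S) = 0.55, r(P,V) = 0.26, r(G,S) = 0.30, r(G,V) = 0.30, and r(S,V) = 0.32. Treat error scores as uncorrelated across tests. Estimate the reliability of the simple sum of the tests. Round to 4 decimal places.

0.9129

Var(P+G+S+V) = 18.9² + 16² + 15.5² + 22.3² + 2·[18.9·16·0.54 + 18.9·15.5·0.55 + 18.9·22.3·0.26 + 16·15.5·0.30 + 16·22.3·0.30 + 15.5·22.3·0.32] = 1350.75 + 1452.1 = 2802.85.
Under uncorrelated errors the observed covariances equal the true-score covariances, so only the own-variance terms attenuate.
True-score variance = [18.9²·0.68 + 16²·0.89 + 15.5²·0.68 + 22.3²·0.95] + 1452.1 = 1106.54 + 1452.1 = 2558.64.
Reliability = 2558.64 / 2802.85 = 0.9129.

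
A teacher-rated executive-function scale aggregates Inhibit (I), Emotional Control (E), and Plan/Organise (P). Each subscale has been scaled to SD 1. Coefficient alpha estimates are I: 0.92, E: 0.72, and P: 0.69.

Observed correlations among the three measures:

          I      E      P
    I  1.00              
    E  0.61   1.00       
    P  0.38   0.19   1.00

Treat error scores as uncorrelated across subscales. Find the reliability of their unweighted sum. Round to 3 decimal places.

Var(I+E+P) = 3 + 2·[0.61 + 0.38 + 0.19] = 3 + 2.36 = 5.36.
Under uncorrelated errors the observed covariances equal the true-score covariances, so only the own-variance terms attenuate.
True-score variance = [0.92 + 0.72 + 0.69] + 2.36 = 2.33 + 2.36 = 4.69.
Reliability = 4.69 / 5.36 = 0.875.

0.875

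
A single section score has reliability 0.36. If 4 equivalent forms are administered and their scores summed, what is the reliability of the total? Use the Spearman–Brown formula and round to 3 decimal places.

0.692

ρ_k = kρ / (1 + (k−1)ρ) = 4·0.36 / (1 + 3·0.36) = 1.440 / 2.080 = 0.692.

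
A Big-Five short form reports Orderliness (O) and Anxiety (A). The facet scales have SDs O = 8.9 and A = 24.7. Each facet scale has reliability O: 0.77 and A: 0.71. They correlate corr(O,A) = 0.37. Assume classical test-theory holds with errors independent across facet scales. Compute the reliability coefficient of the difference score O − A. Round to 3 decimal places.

Var(O−A) = 8.9² + 24.7² − 2·8.9·24.7·0.37 = 689.3 − 162.674 = 526.626.
Because errors are independent across components, Cov(Tᵢ,Tⱼ) = Cov(Xᵢ,Xⱼ); the off-diagonal part of the true-score variance is the same as above.
True-score variance = [8.9²·0.77 + 24.7²·0.71] − 162.674 = 494.156 − 162.674 = 331.481.
Reliability = 331.481 / 526.626 = 0.629.

0.629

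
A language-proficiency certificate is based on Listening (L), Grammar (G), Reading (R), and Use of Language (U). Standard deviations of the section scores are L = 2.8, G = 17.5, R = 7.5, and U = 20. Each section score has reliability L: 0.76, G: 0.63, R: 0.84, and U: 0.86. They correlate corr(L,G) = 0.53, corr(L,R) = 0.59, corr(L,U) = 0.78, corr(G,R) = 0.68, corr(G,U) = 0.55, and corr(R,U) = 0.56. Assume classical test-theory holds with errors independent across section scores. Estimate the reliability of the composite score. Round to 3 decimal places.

0.892

Var(L+G+R+U) = 2.8² + 17.5² + 7.5² + 20² + 2·[2.8·17.5·0.53 + 2.8·7.5·0.59 + 2.8·20·0.78 + 17.5·7.5·0.68 + 17.5·20·0.55 + 7.5·20·0.56] = 770.34 + 895.58 = 1665.92.
Under uncorrelated errors the observed covariances equal the true-score covariances, so only the own-variance terms attenuate.
True-score variance = [2.8²·0.76 + 17.5²·0.63 + 7.5²·0.84 + 20²·0.86] + 895.58 = 590.146 + 895.58 = 1485.73.
Reliability = 1485.73 / 1665.92 = 0.892.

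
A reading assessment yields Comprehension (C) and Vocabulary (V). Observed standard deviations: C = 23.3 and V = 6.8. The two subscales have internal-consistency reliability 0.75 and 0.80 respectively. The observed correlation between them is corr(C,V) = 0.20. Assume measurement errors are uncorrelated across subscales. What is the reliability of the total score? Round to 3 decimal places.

0.778

Var(C+V) = 23.3² + 6.8² + 2·[23.3·6.8·0.20] = 589.13 + 63.376 = 652.506.
Under uncorrelated errors the observed covariances equal the true-score covariances, so only the own-variance terms attenuate.
True-score variance = [23.3²·0.75 + 6.8²·0.80] + 63.376 = 444.16 + 63.376 = 507.536.
Reliability = 507.536 / 652.506 = 0.778.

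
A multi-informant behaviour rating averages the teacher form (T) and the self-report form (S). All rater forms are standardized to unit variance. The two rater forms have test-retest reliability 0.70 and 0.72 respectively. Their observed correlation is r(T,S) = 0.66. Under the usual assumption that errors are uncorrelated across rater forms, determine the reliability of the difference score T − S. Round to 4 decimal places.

Var(T−S) = 1 + 1 − 2·0.66 = 2 − 1.32 = 0.68.
With uncorrelated errors the cross-covariances are all true-score covariance, so they carry over unchanged; only the diagonal terms shrink to ρᵢσᵢ².
True-score variance = [0.70 + 0.72] − 1.32 = 1.42 − 1.32 = 0.1.
Reliability = 0.1 / 0.68 = 0.1471.

0.1471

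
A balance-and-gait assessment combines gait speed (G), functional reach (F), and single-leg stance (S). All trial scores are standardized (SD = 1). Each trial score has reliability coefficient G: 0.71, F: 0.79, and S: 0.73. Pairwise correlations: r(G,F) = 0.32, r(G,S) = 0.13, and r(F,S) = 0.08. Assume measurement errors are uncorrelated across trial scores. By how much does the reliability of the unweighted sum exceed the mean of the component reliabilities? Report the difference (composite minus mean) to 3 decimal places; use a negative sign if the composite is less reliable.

0.067

Var(sum) = 3 + 1.06 = 4.06; true-score variance = 2.23 + 1.06 = 3.29; composite reliability = 0.8103.
Mean component reliability = 0.7433.
Difference = 0.8103 − 0.7433 = 0.067.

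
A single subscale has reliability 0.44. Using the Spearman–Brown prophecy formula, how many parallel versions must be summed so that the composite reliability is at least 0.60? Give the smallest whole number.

k ≥ ρ*(1−ρ₁)/(ρ₁(1−ρ*)) = 0.60·0.56 / (0.44·0.40) = 1.909.
Smallest integer k = 2.

2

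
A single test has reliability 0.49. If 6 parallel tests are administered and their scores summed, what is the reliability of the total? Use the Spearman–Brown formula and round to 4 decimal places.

0.8522

ρ_k = kρ / (1 + (k−1)ρ) = 6·0.49 / (1 + 5·0.49) = 2.940 / 3.450 = 0.8522.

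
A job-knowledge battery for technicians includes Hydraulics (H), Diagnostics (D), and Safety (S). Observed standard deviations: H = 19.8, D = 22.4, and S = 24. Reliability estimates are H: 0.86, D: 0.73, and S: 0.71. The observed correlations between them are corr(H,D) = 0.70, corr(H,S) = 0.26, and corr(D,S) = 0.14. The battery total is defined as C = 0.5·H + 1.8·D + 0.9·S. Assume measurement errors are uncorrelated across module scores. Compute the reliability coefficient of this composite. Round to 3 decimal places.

0.811

Var(C) = 0.5²·19.8² + 1.8²·22.4² + 0.9²·24² + 2·[0.9·19.8·22.4·0.70 + 0.45·19.8·24·0.26 + 1.62·22.4·24·0.14] = 2190.27 + 913.887 = 3104.16.
Under uncorrelated errors the observed covariances equal the true-score covariances, so only the own-variance terms attenuate.
True-score variance = [0.5²·19.8²·0.86 + 1.8²·22.4²·0.73 + 0.9²·24²·0.71] + 913.887 = 1602.31 + 913.887 = 2516.2.
Reliability = 2516.2 / 3104.16 = 0.811.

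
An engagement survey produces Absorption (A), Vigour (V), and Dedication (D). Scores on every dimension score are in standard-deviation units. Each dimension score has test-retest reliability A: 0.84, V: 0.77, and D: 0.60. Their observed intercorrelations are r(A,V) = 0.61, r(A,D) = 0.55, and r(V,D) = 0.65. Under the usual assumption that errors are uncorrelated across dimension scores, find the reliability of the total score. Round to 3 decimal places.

Var(A+V+D) = 3 + 2·[0.61 + 0.55 + 0.65] = 3 + 3.62 = 6.62.
Under uncorrelated errors the observed covariances equal the true-score covariances, so only the own-variance terms attenuate.
True-score variance = [0.84 + 0.77 + 0.60] + 3.62 = 2.21 + 3.62 = 5.83.
Reliability = 5.83 / 6.62 = 0.881.

0.881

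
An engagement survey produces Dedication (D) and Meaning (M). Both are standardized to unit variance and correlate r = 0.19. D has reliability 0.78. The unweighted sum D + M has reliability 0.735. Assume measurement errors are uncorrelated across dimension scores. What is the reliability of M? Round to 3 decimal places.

0.589

Var(D+M) = 2 + 2·0.19 = 2.380.
True-score variance = ρ_D + ρ_M + 2·0.19, so 0.735 = (0.78 + ρ_M + 0.38) / 2.380.
ρ_M = 0.735·2.380 − 0.78 − 0.38 = 0.589.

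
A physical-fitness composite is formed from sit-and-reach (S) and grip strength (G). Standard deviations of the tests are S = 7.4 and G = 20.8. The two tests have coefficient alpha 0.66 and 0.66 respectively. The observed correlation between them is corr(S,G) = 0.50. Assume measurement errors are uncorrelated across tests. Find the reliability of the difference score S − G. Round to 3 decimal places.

0.503

Var(S−G) = 7.4² + 20.8² − 2·7.4·20.8·0.50 = 487.4 − 153.92 = 333.48.
Because errors are independent across components, Cov(Tᵢ,Tⱼ) = Cov(Xᵢ,Xⱼ); the off-diagonal part of the true-score variance is the same as above.
True-score variance = [7.4²·0.66 + 20.8²·0.66] − 153.92 = 321.684 − 153.92 = 167.764.
Reliability = 167.764 / 333.48 = 0.503.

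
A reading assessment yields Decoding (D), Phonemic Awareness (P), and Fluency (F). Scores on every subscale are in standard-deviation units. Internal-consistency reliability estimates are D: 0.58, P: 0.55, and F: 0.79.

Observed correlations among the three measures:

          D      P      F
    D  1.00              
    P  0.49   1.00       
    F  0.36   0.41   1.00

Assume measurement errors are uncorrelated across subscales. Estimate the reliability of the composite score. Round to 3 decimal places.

0.804

Var(D+P+F) = 3 + 2·[0.49 + 0.36 + 0.41] = 3 + 2.52 = 5.52.
Because errors are independent across components, Cov(Tᵢ,Tⱼ) = Cov(Xᵢ,Xⱼ); the off-diagonal part of the true-score variance is the same as above.
True-score variance = [0.58 + 0.55 + 0.79] + 2.52 = 1.92 + 2.52 = 4.44.
Reliability = 4.44 / 5.52 = 0.804.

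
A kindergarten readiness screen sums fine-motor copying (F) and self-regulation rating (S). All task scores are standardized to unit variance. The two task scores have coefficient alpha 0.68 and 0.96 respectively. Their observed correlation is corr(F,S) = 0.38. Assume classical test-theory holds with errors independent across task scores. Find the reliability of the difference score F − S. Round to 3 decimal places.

0.710

Var(F−S) = 1 + 1 − 2·0.38 = 2 − 0.76 = 1.24.
Because errors are independent across components, Cov(Tᵢ,Tⱼ) = Cov(Xᵢ,Xⱼ); the off-diagonal part of the true-score variance is the same as above.
True-score variance = [0.68 + 0.96] − 0.76 = 1.64 − 0.76 = 0.88.
Reliability = 0.88 / 1.24 = 0.710.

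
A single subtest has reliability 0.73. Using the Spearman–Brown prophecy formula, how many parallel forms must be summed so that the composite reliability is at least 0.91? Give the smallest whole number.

4

k ≥ ρ*(1−ρ₁)/(ρ₁(1−ρ*)) = 0.91·0.27 / (0.73·0.09) = 3.740.
Smallest integer k = 4.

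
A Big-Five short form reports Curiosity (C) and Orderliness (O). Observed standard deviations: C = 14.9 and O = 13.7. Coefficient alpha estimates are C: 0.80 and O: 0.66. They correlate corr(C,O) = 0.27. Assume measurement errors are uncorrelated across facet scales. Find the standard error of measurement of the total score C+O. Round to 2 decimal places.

Var(total) = 409.7 + 110.23 = 519.93.
True-score variance = 301.483 + 110.23 = 411.714, so reliability = 0.7919.
Error variance = 519.93 − 411.714 = 108.217; SEM = √108.217 = 10.40.

10.40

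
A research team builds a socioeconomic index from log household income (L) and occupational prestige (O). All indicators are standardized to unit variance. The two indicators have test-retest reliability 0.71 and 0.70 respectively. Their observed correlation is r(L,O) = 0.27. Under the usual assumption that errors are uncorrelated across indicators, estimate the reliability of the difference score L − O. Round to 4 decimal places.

Var(L−O) = 1 + 1 − 2·0.27 = 2 − 0.54 = 1.46.
Because errors are independent across components, Cov(Tᵢ,Tⱼ) = Cov(Xᵢ,Xⱼ); the off-diagonal part of the true-score variance is the same as above.
True-score variance = [0.71 + 0.70] − 0.54 = 1.41 − 0.54 = 0.87.
Reliability = 0.87 / 1.46 = 0.5959.

0.5959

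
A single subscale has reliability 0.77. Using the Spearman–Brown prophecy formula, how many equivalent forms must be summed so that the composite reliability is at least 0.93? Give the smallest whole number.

4

k ≥ ρ*(1−ρ₁)/(ρ₁(1−ρ*)) = 0.93·0.23 / (0.77·0.07) = 3.968.
Smallest integer k = 4.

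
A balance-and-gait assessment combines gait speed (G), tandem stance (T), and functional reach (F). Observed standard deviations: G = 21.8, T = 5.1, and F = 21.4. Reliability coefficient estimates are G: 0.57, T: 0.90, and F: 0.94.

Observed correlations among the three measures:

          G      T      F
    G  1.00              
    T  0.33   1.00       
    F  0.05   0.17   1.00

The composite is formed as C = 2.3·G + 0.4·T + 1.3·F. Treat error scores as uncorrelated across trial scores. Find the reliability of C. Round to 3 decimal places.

0.679

Var(C) = 2.3²·21.8² + 0.4²·5.1² + 1.3²·21.4² + 2·[0.92·21.8·5.1·0.33 + 2.99·21.8·21.4·0.05 + 0.52·5.1·21.4·0.17] = 3292.13 + 226.294 = 3518.43.
With uncorrelated errors the cross-covariances are all true-score covariance, so they carry over unchanged; only the diagonal terms shrink to ρᵢσᵢ².
True-score variance = [2.3²·21.8²·0.57 + 0.4²·5.1²·0.90 + 1.3²·21.4²·0.94] + 226.294 = 2164.25 + 226.294 = 2390.55.
Reliability = 2390.55 / 3518.43 = 0.679.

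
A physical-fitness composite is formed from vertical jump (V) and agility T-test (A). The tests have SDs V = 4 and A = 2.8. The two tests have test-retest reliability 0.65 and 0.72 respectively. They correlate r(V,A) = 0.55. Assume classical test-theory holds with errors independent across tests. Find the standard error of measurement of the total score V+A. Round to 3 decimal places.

Var(total) = 23.84 + 12.32 = 36.16.
True-score variance = 16.0448 + 12.32 = 28.3648, so reliability = 0.7844.
Error variance = 36.16 − 28.3648 = 7.7952; SEM = √7.7952 = 2.792.

2.792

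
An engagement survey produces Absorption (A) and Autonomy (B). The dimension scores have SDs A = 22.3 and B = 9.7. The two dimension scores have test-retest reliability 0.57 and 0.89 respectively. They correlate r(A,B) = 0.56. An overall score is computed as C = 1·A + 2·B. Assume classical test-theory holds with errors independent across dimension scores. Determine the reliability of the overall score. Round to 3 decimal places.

0.812

Var(C) = 22.3² + 2²·9.7² + 2·[2·22.3·9.7·0.56] = 873.65 + 484.534 = 1358.18.
With uncorrelated errors the cross-covariances are all true-score covariance, so they carry over unchanged; only the diagonal terms shrink to ρᵢσᵢ².
True-score variance = [22.3²·0.57 + 2²·9.7²·0.89] + 484.534 = 618.416 + 484.534 = 1102.95.
Reliability = 1102.95 / 1358.18 = 0.812.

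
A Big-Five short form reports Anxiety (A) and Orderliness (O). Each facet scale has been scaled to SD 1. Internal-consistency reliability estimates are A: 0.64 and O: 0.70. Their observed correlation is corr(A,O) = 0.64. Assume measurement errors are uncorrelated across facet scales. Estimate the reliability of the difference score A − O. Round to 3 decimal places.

Var(A−O) = 1 + 1 − 2·0.64 = 2 − 1.28 = 0.72.
Because errors are independent across components, Cov(Tᵢ,Tⱼ) = Cov(Xᵢ,Xⱼ); the off-diagonal part of the true-score variance is the same as above.
True-score variance = [0.64 + 0.70] − 1.28 = 1.34 − 1.28 = 0.06.
Reliability = 0.06 / 0.72 = 0.083.

0.083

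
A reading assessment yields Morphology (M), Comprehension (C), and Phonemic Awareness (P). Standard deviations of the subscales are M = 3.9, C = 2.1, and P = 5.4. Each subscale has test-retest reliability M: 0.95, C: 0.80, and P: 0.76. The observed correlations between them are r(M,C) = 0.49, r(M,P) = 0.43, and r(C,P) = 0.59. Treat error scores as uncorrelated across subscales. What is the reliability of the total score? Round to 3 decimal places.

Var(M+C+P) = 3.9² + 2.1² + 5.4² + 2·[3.9·2.1·0.49 + 3.9·5.4·0.43 + 2.1·5.4·0.59] = 48.78 + 39.519 = 88.299.
Under uncorrelated errors the observed covariances equal the true-score covariances, so only the own-variance terms attenuate.
True-score variance = [3.9²·0.95 + 2.1²·0.80 + 5.4²·0.76] + 39.519 = 40.1391 + 39.519 = 79.6581.
Reliability = 79.6581 / 88.299 = 0.902.

0.902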